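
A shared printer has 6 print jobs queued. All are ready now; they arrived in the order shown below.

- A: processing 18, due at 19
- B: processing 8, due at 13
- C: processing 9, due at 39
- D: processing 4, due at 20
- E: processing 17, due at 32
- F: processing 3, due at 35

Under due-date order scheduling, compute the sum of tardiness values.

EDD (increasing due date): B A D E F C.
B: 0→8, due 13, tardiness 0
A: 8→26, due 19, tardiness 7
D: 26→30, due 20, tardiness 10
E: 30→47, due 32, tardiness 15
F: 47→50, due 35, tardiness 15
C: 50→59, due 39, tardiness 20
Sum = 0+7+10+15+15+20 = 67.

67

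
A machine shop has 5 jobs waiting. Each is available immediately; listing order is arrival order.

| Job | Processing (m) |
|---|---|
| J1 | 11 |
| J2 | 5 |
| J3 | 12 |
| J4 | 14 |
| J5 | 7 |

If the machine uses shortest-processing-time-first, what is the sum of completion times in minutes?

124

SPT (increasing processing time): J2 J5 J1 J3 J4.
J2: 0→5
J5: 5→12
J1: 12→23
J3: 23→35
J4: 35→49
Sum = 5+12+23+35+49 = 124.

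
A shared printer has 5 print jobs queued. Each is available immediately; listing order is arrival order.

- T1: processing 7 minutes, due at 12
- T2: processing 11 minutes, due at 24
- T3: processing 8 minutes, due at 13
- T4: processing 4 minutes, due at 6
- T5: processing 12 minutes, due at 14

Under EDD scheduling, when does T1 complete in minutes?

11

EDD (increasing due date): T4 T1 T3 T5 T2.
T4: 0→4
T1: 4→11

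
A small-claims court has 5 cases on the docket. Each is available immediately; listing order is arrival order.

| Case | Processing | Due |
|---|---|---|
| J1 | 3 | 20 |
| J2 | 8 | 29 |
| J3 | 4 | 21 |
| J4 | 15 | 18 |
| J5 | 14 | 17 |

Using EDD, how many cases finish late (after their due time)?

4

EDD (increasing due date): J5 J4 J1 J3 J2.
J5: 0→14, due 17, tardiness 0
J4: 14→29, due 18, tardiness 11
J1: 29→32, due 20, tardiness 12
J3: 32→36, due 21, tardiness 15
J2: 36→44, due 29, tardiness 15
Late cases: 4.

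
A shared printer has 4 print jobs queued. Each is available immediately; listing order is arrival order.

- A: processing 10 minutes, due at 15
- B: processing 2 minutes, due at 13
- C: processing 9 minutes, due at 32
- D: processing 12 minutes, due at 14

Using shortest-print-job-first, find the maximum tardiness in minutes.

SPT (increasing processing time): B C A D.
B: 0→2, due 13, tardiness 0
C: 2→11, due 32, tardiness 0
A: 11→21, due 15, tardiness 6
D: 21→33, due 14, tardiness 19
Maximum = 19.

19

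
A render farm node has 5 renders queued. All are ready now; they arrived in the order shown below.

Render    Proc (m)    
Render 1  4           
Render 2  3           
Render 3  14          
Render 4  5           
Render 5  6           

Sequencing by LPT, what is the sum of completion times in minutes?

120

LPT (decreasing processing time): Render 3 Render 5 Render 4 Render 1 Render 2.
Render 3: 0→14
Render 5: 14→20
Render 4: 20→25
Render 1: 25→29
Render 2: 29→32
Sum = 14+20+25+29+32 = 120.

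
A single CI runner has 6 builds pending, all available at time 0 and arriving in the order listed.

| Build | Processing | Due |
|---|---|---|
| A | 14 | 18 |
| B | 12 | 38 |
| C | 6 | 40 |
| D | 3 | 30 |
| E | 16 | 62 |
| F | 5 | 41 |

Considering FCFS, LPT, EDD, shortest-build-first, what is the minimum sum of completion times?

147

FIFO (arrival order): A B C D E F.
A: 0→14
B: 14→26
C: 26→32
D: 32→35
E: 35→51
F: 51→56
Sum = 14+26+32+35+51+56 = 214.
LPT (decreasing processing time): E A B C F D.
E: 0→16
A: 16→30
B: 30→42
C: 42→48
F: 48→53
D: 53→56
Sum = 16+30+42+48+53+56 = 245.
EDD (increasing due date): A D B C F E.
A: 0→14
D: 14→17
B: 17→29
C: 29→35
F: 35→40
E: 40→56
Sum = 14+17+29+35+40+56 = 191.
SPT (increasing processing time): D F C B A E.
D: 0→3
F: 3→8
C: 8→14
B: 14→26
A: 26→40
E: 40→56
Sum = 3+8+14+26+40+56 = 147.
FIFO 214, LPT 245, EDD 191, SPT 147 → minimum 147.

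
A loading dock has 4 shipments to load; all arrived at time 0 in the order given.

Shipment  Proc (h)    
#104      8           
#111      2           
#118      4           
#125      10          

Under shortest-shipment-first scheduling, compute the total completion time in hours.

46

SPT (increasing processing time): #111 #118 #104 #125.
#111: 0→2
#118: 2→6
#104: 6→14
#125: 14→24
Sum = 2+6+14+24 = 46.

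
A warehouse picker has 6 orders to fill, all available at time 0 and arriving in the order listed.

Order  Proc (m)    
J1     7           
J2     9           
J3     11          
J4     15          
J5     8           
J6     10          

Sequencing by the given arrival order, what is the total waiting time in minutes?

FIFO (arrival order): J1 J2 J3 J4 J5 J6.
J1: waits 0, runs 0→7
J2: waits 7, runs 7→16
J3: waits 16, runs 16→27
J4: waits 27, runs 27→42
J5: waits 42, runs 42→50
J6: waits 50, runs 50→60
Sum = 0+7+16+27+42+50 = 142.

142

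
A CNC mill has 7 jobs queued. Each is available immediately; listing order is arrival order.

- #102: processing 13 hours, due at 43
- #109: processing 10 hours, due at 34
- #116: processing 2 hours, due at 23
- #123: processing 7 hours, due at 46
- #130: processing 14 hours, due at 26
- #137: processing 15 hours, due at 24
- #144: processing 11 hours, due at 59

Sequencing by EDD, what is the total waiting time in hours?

206

EDD (increasing due date): #116 #137 #130 #109 #102 #123 #144.
#116: waits 0, runs 0→2
#137: waits 2, runs 2→17
#130: waits 17, runs 17→31
#109: waits 31, runs 31→41
#102: waits 41, runs 41→54
#123: waits 54, runs 54→61
#144: waits 61, runs 61→72
Sum = 0+2+17+31+41+54+61 = 206.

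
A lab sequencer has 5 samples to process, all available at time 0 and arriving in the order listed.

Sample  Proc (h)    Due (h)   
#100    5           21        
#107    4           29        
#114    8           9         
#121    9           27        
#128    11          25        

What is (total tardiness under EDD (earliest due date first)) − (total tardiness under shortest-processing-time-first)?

-6

EDD (increasing due date): #114 #100 #128 #121 #107.
#114: 0→8, due 9, tardiness 0
#100: 8→13, due 21, tardiness 0
#128: 13→24, due 25, tardiness 0
#121: 24→33, due 27, tardiness 6
#107: 33→37, due 29, tardiness 8
Sum = 0+0+0+6+8 = 14.
SPT (increasing processing time): #107 #100 #114 #121 #128.
#107: 0→4, due 29, tardiness 0
#100: 4→9, due 21, tardiness 0
#114: 9→17, due 9, tardiness 8
#121: 17→26, due 27, tardiness 0
#128: 26→37, due 25, tardiness 12
Sum = 0+0+8+0+12 = 20.
Difference = 14 − 20 = -6.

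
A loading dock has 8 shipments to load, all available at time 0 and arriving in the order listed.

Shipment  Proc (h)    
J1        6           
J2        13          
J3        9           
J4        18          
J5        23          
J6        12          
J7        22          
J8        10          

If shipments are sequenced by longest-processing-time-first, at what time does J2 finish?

LPT (decreasing processing time): J5 J7 J4 J2 J6 J8 J3 J1.
J5: 0→23
J7: 23→45
J4: 45→63
J2: 63→76

76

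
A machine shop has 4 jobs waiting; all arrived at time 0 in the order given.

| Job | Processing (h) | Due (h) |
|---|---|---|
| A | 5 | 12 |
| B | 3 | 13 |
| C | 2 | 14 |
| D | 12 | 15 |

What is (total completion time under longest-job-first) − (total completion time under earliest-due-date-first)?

26

LPT (decreasing processing time): D A B C.
D: 0→12
A: 12→17
B: 17→20
C: 20→22
Sum = 12+17+20+22 = 71.
EDD (increasing due date): A B C D.
A: 0→5
B: 5→8
C: 8→10
D: 10→22
Sum = 5+8+10+22 = 45.
Difference = 71 − 45 = 26.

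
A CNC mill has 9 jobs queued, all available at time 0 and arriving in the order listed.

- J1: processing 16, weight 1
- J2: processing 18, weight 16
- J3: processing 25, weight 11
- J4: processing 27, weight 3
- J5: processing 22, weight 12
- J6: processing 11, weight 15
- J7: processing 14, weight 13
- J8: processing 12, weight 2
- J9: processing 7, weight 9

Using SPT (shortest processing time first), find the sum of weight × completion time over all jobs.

5304

SPT (increasing processing time): J9 J6 J8 J7 J1 J2 J5 J3 J4.
J9: finishes 7, weight 9, w·C = 63
J6: finishes 18, weight 15, w·C = 270
J8: finishes 30, weight 2, w·C = 60
J7: finishes 44, weight 13, w·C = 572
J1: finishes 60, weight 1, w·C = 60
J2: finishes 78, weight 16, w·C = 1248
J5: finishes 100, weight 12, w·C = 1200
J3: finishes 125, weight 11, w·C = 1375
J4: finishes 152, weight 3, w·C = 456
Sum = 63+270+60+572+60+1248+1200+1375+456 = 5304.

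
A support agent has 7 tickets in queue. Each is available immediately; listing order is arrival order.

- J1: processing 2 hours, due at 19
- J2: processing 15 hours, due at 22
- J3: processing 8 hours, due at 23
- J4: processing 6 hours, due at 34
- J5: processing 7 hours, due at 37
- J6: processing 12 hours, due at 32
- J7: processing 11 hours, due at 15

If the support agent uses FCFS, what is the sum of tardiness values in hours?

67

FIFO (arrival order): J1 J2 J3 J4 J5 J6 J7.
J1: 0→2, due 19, tardiness 0
J2: 2→17, due 22, tardiness 0
J3: 17→25, due 23, tardiness 2
J4: 25→31, due 34, tardiness 0
J5: 31→38, due 37, tardiness 1
J6: 38→50, due 32, tardiness 18
J7: 50→61, due 15, tardiness 46
Sum = 0+0+2+0+1+18+46 = 67.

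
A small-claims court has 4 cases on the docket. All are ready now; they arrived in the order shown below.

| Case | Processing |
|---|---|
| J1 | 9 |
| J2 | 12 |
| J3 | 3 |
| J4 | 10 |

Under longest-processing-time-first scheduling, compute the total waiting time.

LPT (decreasing processing time): J2 J4 J1 J3.
J2: waits 0, runs 0→12
J4: waits 12, runs 12→22
J1: waits 22, runs 22→31
J3: waits 31, runs 31→34
Sum = 0+12+22+31 = 65.

65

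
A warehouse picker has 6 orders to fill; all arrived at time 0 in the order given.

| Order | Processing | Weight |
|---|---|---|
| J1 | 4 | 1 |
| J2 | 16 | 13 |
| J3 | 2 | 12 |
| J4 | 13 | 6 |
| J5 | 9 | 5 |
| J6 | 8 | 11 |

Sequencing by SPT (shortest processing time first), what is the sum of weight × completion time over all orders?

SPT (increasing processing time): J3 J1 J6 J5 J4 J2.
J3: finishes 2, weight 12, w·C = 24
J1: finishes 6, weight 1, w·C = 6
J6: finishes 14, weight 11, w·C = 154
J5: finishes 23, weight 5, w·C = 115
J4: finishes 36, weight 6, w·C = 216
J2: finishes 52, weight 13, w·C = 676
Sum = 24+6+154+115+216+676 = 1191.

1191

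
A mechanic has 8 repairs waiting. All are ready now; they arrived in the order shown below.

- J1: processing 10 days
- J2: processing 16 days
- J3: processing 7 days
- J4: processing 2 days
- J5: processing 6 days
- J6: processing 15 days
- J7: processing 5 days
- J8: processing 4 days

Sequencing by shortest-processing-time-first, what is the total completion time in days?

SPT (increasing processing time): J4 J8 J7 J5 J3 J1 J6 J2.
J4: 0→2
J8: 2→6
J7: 6→11
J5: 11→17
J3: 17→24
J1: 24→34
J6: 34→49
J2: 49→65
Sum = 2+6+11+17+24+34+49+65 = 208.

208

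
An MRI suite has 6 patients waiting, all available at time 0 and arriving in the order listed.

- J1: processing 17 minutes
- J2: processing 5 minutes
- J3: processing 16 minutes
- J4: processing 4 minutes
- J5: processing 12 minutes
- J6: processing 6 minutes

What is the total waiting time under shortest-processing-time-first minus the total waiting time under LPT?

SPT (increasing processing time): J4 J2 J6 J5 J3 J1.
J4: waits 0, runs 0→4
J2: waits 4, runs 4→9
J6: waits 9, runs 9→15
J5: waits 15, runs 15→27
J3: waits 27, runs 27→43
J1: waits 43, runs 43→60
Sum = 0+4+9+15+27+43 = 98.
LPT (decreasing processing time): J1 J3 J5 J6 J2 J4.
J1: waits 0, runs 0→17
J3: waits 17, runs 17→33
J5: waits 33, runs 33→45
J6: waits 45, runs 45→51
J2: waits 51, runs 51→56
J4: waits 56, runs 56→60
Sum = 0+17+33+45+51+56 = 202.
Difference = 98 − 202 = -104.

-104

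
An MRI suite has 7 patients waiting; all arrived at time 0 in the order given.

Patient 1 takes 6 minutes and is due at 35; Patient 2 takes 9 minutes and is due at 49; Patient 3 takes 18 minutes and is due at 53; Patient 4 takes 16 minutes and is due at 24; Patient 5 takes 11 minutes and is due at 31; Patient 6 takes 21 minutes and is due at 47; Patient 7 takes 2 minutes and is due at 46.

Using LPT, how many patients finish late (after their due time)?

LPT (decreasing processing time): Patient 6 Patient 3 Patient 4 Patient 5 Patient 2 Patient 1 Patient 7.
Patient 6: 0→21, due 47, tardiness 0
Patient 3: 21→39, due 53, tardiness 0
Patient 4: 39→55, due 24, tardiness 31
Patient 5: 55→66, due 31, tardiness 35
Patient 2: 66→75, due 49, tardiness 26
Patient 1: 75→81, due 35, tardiness 46
Patient 7: 81→83, due 46, tardiness 37
Late patients: 5.

5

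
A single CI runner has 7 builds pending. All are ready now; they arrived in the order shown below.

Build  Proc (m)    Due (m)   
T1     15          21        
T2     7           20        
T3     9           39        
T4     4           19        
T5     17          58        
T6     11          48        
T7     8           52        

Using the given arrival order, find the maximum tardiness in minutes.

FIFO (arrival order): T1 T2 T3 T4 T5 T6 T7.
T1: 0→15, due 21, tardiness 0
T2: 15→22, due 20, tardiness 2
T3: 22→31, due 39, tardiness 0
T4: 31→35, due 19, tardiness 16
T5: 35→52, due 58, tardiness 0
T6: 52→63, due 48, tardiness 15
T7: 63→71, due 52, tardiness 19
Maximum = 19.

19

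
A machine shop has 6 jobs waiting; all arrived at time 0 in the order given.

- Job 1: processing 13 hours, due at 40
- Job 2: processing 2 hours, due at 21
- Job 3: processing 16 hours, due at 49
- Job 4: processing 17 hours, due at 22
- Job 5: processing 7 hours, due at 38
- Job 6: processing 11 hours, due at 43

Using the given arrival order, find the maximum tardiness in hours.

26

FIFO (arrival order): Job 1 Job 2 Job 3 Job 4 Job 5 Job 6.
Job 1: 0→13, due 40, tardiness 0
Job 2: 13→15, due 21, tardiness 0
Job 3: 15→31, due 49, tardiness 0
Job 4: 31→48, due 22, tardiness 26
Job 5: 48→55, due 38, tardiness 17
Job 6: 55→66, due 43, tardiness 23
Maximum = 26.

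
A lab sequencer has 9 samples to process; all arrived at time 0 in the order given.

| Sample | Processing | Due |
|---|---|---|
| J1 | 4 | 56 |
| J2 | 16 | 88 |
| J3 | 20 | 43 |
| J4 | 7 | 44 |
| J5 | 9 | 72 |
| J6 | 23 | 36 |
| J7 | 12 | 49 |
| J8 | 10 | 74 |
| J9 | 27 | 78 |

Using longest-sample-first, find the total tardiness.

321

LPT (decreasing processing time): J9 J6 J3 J2 J7 J8 J5 J4 J1.
J9: 0→27, due 78, tardiness 0
J6: 27→50, due 36, tardiness 14
J3: 50→70, due 43, tardiness 27
J2: 70→86, due 88, tardiness 0
J7: 86→98, due 49, tardiness 49
J8: 98→108, due 74, tardiness 34
J5: 108→117, due 72, tardiness 45
J4: 117→124, due 44, tardiness 80
J1: 124→128, due 56, tardiness 72
Sum = 0+14+27+0+49+34+45+80+72 = 321.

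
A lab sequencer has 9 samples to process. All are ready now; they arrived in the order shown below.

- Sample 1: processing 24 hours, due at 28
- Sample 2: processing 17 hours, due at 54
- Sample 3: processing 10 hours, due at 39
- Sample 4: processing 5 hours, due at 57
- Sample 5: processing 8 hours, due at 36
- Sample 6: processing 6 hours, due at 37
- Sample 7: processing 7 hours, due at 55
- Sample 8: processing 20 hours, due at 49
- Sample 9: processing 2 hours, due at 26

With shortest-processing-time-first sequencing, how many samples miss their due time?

3

SPT (increasing processing time): Sample 9 Sample 4 Sample 6 Sample 7 Sample 5 Sample 3 Sample 2 Sample 8 Sample 1.
Sample 9: 0→2, due 26, tardiness 0
Sample 4: 2→7, due 57, tardiness 0
Sample 6: 7→13, due 37, tardiness 0
Sample 7: 13→20, due 55, tardiness 0
Sample 5: 20→28, due 36, tardiness 0
Sample 3: 28→38, due 39, tardiness 0
Sample 2: 38→55, due 54, tardiness 1
Sample 8: 55→75, due 49, tardiness 26
Sample 1: 75→99, due 28, tardiness 71
Late samples: 3.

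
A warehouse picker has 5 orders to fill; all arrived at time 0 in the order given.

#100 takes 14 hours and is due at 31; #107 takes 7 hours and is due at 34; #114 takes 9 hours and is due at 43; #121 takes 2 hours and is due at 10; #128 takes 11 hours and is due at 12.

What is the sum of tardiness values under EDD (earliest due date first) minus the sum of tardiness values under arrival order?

EDD (increasing due date): #121 #128 #100 #107 #114.
#121: 0→2, due 10, tardiness 0
#128: 2→13, due 12, tardiness 1
#100: 13→27, due 31, tardiness 0
#107: 27→34, due 34, tardiness 0
#114: 34→43, due 43, tardiness 0
Sum = 0+1+0+0+0 = 1.
FIFO (arrival order): #100 #107 #114 #121 #128.
#100: 0→14, due 31, tardiness 0
#107: 14→21, due 34, tardiness 0
#114: 21→30, due 43, tardiness 0
#121: 30→32, due 10, tardiness 22
#128: 32→43, due 12, tardiness 31
Sum = 0+0+0+22+31 = 53.
Difference = 1 − 53 = -52.

-52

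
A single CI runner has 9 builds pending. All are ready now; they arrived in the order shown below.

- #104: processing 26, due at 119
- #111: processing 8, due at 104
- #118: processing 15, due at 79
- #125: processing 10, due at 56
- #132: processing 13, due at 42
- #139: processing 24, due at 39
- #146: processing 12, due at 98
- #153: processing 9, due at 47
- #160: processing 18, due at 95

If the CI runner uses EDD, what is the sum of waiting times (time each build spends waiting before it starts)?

533

EDD (increasing due date): #139 #132 #153 #125 #118 #160 #146 #111 #104.
#139: waits 0, runs 0→24
#132: waits 24, runs 24→37
#153: waits 37, runs 37→46
#125: waits 46, runs 46→56
#118: waits 56, runs 56→71
#160: waits 71, runs 71→89
#146: waits 89, runs 89→101
#111: waits 101, runs 101→109
#104: waits 109, runs 109→135
Sum = 0+24+37+46+56+71+89+101+109 = 533.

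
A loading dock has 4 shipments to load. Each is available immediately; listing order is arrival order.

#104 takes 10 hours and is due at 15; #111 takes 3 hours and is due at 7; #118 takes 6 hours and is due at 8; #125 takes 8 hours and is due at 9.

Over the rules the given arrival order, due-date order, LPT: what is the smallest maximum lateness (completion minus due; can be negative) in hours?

12

FIFO (arrival order): #104 #111 #118 #125.
#104: 0→10, due 15, lateness -5
#111: 10→13, due 7, lateness 6
#118: 13→19, due 8, lateness 11
#125: 19→27, due 9, lateness 18
Maximum = 18.
EDD (increasing due date): #111 #118 #125 #104.
#111: 0→3, due 7, lateness -4
#118: 3→9, due 8, lateness 1
#125: 9→17, due 9, lateness 8
#104: 17→27, due 15, lateness 12
Maximum = 12.
LPT (decreasing processing time): #104 #125 #118 #111.
#104: 0→10, due 15, lateness -5
#125: 10→18, due 9, lateness 9
#118: 18→24, due 8, lateness 16
#111: 24→27, due 7, lateness 20
Maximum = 20.
FIFO 18, EDD 12, LPT 20 → minimum 12.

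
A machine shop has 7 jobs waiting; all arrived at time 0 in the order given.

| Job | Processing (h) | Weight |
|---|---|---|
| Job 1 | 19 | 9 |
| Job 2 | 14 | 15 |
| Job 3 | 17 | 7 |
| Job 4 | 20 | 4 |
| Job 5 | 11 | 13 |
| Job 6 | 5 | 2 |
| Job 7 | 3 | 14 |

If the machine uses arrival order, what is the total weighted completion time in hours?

FIFO (arrival order): Job 1 Job 2 Job 3 Job 4 Job 5 Job 6 Job 7.
Job 1: finishes 19, weight 9, w·C = 171
Job 2: finishes 33, weight 15, w·C = 495
Job 3: finishes 50, weight 7, w·C = 350
Job 4: finishes 70, weight 4, w·C = 280
Job 5: finishes 81, weight 13, w·C = 1053
Job 6: finishes 86, weight 2, w·C = 172
Job 7: finishes 89, weight 14, w·C = 1246
Sum = 171+495+350+280+1053+172+1246 = 3767.

3767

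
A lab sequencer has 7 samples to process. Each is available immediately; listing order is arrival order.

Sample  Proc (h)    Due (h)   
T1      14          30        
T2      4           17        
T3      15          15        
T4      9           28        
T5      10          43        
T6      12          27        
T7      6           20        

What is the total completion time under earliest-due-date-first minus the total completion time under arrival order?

EDD (increasing due date): T3 T2 T7 T6 T4 T1 T5.
T3: 0→15
T2: 15→19
T7: 19→25
T6: 25→37
T4: 37→46
T1: 46→60
T5: 60→70
Sum = 15+19+25+37+46+60+70 = 272.
FIFO (arrival order): T1 T2 T3 T4 T5 T6 T7.
T1: 0→14
T2: 14→18
T3: 18→33
T4: 33→42
T5: 42→52
T6: 52→64
T7: 64→70
Sum = 14+18+33+42+52+64+70 = 293.
Difference = 272 − 293 = -21.

-21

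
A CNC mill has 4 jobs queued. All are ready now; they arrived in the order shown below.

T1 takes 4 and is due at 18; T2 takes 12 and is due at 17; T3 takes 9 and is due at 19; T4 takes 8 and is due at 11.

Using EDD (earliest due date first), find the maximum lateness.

14

EDD (increasing due date): T4 T2 T1 T3.
T4: 0→8, due 11, lateness -3
T2: 8→20, due 17, lateness 3
T1: 20→24, due 18, lateness 6
T3: 24→33, due 19, lateness 14
Maximum = 14.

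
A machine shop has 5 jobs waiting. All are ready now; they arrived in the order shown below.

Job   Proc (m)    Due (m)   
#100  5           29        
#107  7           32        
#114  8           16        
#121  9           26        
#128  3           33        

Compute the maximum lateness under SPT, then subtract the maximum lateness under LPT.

6

SPT (increasing processing time): #128 #100 #107 #114 #121.
#128: 0→3, due 33, lateness -30
#100: 3→8, due 29, lateness -21
#107: 8→15, due 32, lateness -17
#114: 15→23, due 16, lateness 7
#121: 23→32, due 26, lateness 6
Maximum = 7.
LPT (decreasing processing time): #121 #114 #107 #100 #128.
#121: 0→9, due 26, lateness -17
#114: 9→17, due 16, lateness 1
#107: 17→24, due 32, lateness -8
#100: 24→29, due 29, lateness 0
#128: 29→32, due 33, lateness -1
Maximum = 1.
Difference = 7 − 1 = 6.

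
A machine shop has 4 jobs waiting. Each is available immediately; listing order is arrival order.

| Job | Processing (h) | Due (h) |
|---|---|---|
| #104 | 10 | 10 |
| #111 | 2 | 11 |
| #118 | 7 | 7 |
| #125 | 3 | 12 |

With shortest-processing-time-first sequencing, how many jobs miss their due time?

2

SPT (increasing processing time): #111 #125 #118 #104.
#111: 0→2, due 11, tardiness 0
#125: 2→5, due 12, tardiness 0
#118: 5→12, due 7, tardiness 5
#104: 12→22, due 10, tardiness 12
Late jobs: 2.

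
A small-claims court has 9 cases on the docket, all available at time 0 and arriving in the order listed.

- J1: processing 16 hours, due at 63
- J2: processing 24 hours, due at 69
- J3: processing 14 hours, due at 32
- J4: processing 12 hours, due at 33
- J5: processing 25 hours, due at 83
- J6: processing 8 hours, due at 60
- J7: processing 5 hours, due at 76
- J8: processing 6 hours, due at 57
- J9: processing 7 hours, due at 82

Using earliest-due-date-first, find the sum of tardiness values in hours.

EDD (increasing due date): J3 J4 J8 J6 J1 J2 J7 J9 J5.
J3: 0→14, due 32, tardiness 0
J4: 14→26, due 33, tardiness 0
J8: 26→32, due 57, tardiness 0
J6: 32→40, due 60, tardiness 0
J1: 40→56, due 63, tardiness 0
J2: 56→80, due 69, tardiness 11
J7: 80→85, due 76, tardiness 9
J9: 85→92, due 82, tardiness 10
J5: 92→117, due 83, tardiness 34
Sum = 0+0+0+0+0+11+9+10+34 = 64.

64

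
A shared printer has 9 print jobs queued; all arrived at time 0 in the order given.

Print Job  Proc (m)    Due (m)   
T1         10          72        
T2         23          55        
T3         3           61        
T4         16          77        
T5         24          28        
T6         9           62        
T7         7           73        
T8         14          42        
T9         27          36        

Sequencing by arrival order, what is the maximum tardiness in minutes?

FIFO (arrival order): T1 T2 T3 T4 T5 T6 T7 T8 T9.
T1: 0→10, due 72, tardiness 0
T2: 10→33, due 55, tardiness 0
T3: 33→36, due 61, tardiness 0
T4: 36→52, due 77, tardiness 0
T5: 52→76, due 28, tardiness 48
T6: 76→85, due 62, tardiness 23
T7: 85→92, due 73, tardiness 19
T8: 92→106, due 42, tardiness 64
T9: 106→133, due 36, tardiness 97
Maximum = 97.

97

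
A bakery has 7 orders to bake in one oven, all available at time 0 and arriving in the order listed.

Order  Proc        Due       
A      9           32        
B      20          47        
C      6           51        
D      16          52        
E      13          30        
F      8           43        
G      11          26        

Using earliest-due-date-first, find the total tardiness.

62

EDD (increasing due date): G E A F B C D.
G: 0→11, due 26, tardiness 0
E: 11→24, due 30, tardiness 0
A: 24→33, due 32, tardiness 1
F: 33→41, due 43, tardiness 0
B: 41→61, due 47, tardiness 14
C: 61→67, due 51, tardiness 16
D: 67→83, due 52, tardiness 31
Sum = 0+0+1+0+14+16+31 = 62.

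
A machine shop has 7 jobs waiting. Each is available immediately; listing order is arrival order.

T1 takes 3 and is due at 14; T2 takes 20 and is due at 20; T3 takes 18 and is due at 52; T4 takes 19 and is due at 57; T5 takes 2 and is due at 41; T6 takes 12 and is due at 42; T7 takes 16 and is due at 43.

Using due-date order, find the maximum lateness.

EDD (increasing due date): T1 T2 T5 T6 T7 T3 T4.
T1: 0→3, due 14, lateness -11
T2: 3→23, due 20, lateness 3
T5: 23→25, due 41, lateness -16
T6: 25→37, due 42, lateness -5
T7: 37→53, due 43, lateness 10
T3: 53→71, due 52, lateness 19
T4: 71→90, due 57, lateness 33
Maximum = 33.

33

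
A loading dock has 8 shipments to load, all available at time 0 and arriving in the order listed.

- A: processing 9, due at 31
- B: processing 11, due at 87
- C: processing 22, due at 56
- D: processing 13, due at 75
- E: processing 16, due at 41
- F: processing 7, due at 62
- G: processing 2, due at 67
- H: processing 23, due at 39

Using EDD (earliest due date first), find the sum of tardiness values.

EDD (increasing due date): A H E C F G D B.
A: 0→9, due 31, tardiness 0
H: 9→32, due 39, tardiness 0
E: 32→48, due 41, tardiness 7
C: 48→70, due 56, tardiness 14
F: 70→77, due 62, tardiness 15
G: 77→79, due 67, tardiness 12
D: 79→92, due 75, tardiness 17
B: 92→103, due 87, tardiness 16
Sum = 0+0+7+14+15+12+17+16 = 81.

81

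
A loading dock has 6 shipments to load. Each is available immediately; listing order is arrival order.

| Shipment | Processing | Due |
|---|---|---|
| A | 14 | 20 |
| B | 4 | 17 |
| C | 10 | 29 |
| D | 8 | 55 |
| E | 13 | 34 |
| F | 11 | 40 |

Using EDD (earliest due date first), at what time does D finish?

EDD (increasing due date): B A C E F D.
B: 0→4
A: 4→18
C: 18→28
E: 28→41
F: 41→52
D: 52→60

60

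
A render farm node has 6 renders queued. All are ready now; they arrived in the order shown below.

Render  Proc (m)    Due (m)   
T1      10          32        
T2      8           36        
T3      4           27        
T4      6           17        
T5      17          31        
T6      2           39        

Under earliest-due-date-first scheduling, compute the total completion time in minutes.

172

EDD (increasing due date): T4 T3 T5 T1 T2 T6.
T4: 0→6
T3: 6→10
T5: 10→27
T1: 27→37
T2: 37→45
T6: 45→47
Sum = 6+10+27+37+45+47 = 172.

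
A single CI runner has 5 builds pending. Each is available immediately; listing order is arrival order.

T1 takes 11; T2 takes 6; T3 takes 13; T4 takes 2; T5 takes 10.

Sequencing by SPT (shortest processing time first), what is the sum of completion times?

99

SPT (increasing processing time): T4 T2 T5 T1 T3.
T4: 0→2
T2: 2→8
T5: 8→18
T1: 18→29
T3: 29→42
Sum = 2+8+18+29+42 = 99.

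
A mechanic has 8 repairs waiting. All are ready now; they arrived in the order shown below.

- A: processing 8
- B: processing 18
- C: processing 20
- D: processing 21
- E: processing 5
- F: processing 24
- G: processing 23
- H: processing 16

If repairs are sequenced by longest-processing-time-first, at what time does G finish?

47

LPT (decreasing processing time): F G D C B H A E.
F: 0→24
G: 24→47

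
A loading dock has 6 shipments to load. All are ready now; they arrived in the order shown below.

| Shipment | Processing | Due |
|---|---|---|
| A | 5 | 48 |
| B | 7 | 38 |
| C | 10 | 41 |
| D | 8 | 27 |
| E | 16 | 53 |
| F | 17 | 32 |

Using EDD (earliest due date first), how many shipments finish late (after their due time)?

2

EDD (increasing due date): D F B C A E.
D: 0→8, due 27, tardiness 0
F: 8→25, due 32, tardiness 0
B: 25→32, due 38, tardiness 0
C: 32→42, due 41, tardiness 1
A: 42→47, due 48, tardiness 0
E: 47→63, due 53, tardiness 10
Late shipments: 2.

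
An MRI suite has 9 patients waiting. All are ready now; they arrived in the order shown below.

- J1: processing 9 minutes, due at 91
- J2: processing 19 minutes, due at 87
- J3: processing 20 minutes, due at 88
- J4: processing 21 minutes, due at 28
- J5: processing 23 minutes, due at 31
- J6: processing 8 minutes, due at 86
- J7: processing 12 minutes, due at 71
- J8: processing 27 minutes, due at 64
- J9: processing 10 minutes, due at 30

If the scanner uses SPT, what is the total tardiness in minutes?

247

SPT (increasing processing time): J6 J1 J9 J7 J2 J3 J4 J5 J8.
J6: 0→8, due 86, tardiness 0
J1: 8→17, due 91, tardiness 0
J9: 17→27, due 30, tardiness 0
J7: 27→39, due 71, tardiness 0
J2: 39→58, due 87, tardiness 0
J3: 58→78, due 88, tardiness 0
J4: 78→99, due 28, tardiness 71
J5: 99→122, due 31, tardiness 91
J8: 122→149, due 64, tardiness 85
Sum = 0+0+0+0+0+0+71+91+85 = 247.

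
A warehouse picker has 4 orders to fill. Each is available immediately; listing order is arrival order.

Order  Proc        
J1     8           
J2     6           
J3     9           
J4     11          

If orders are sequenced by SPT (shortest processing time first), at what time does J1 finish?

14

SPT (increasing processing time): J2 J1 J3 J4.
J2: 0→6
J1: 6→14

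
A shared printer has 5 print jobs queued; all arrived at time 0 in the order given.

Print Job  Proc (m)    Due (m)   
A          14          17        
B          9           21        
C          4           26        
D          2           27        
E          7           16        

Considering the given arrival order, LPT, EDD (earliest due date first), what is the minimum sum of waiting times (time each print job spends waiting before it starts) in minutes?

FIFO (arrival order): A B C D E.
A: waits 0, runs 0→14
B: waits 14, runs 14→23
C: waits 23, runs 23→27
D: waits 27, runs 27→29
E: waits 29, runs 29→36
Sum = 0+14+23+27+29 = 93.
LPT (decreasing processing time): A B E C D.
A: waits 0, runs 0→14
B: waits 14, runs 14→23
E: waits 23, runs 23→30
C: waits 30, runs 30→34
D: waits 34, runs 34→36
Sum = 0+14+23+30+34 = 101.
EDD (increasing due date): E A B C D.
E: waits 0, runs 0→7
A: waits 7, runs 7→21
B: waits 21, runs 21→30
C: waits 30, runs 30→34
D: waits 34, runs 34→36
Sum = 0+7+21+30+34 = 92.
FIFO 93, LPT 101, EDD 92 → minimum 92.

92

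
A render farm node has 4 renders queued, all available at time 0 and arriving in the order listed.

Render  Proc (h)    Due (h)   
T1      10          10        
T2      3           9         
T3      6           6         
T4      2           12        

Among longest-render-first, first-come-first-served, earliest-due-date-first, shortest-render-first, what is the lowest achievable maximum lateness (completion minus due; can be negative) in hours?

LPT (decreasing processing time): T1 T3 T2 T4.
T1: 0→10, due 10, lateness 0
T3: 10→16, due 6, lateness 10
T2: 16→19, due 9, lateness 10
T4: 19→21, due 12, lateness 9
Maximum = 10.
FIFO (arrival order): T1 T2 T3 T4.
T1: 0→10, due 10, lateness 0
T2: 10→13, due 9, lateness 4
T3: 13→19, due 6, lateness 13
T4: 19→21, due 12, lateness 9
Maximum = 13.
EDD (increasing due date): T3 T2 T1 T4.
T3: 0→6, due 6, lateness 0
T2: 6→9, due 9, lateness 0
T1: 9→19, due 10, lateness 9
T4: 19→21, due 12, lateness 9
Maximum = 9.
SPT (increasing processing time): T4 T2 T3 T1.
T4: 0→2, due 12, lateness -10
T2: 2→5, due 9, lateness -4
T3: 5→11, due 6, lateness 5
T1: 11→21, due 10, lateness 11
Maximum = 11.
LPT 10, FIFO 13, EDD 9, SPT 11 → minimum 9.

9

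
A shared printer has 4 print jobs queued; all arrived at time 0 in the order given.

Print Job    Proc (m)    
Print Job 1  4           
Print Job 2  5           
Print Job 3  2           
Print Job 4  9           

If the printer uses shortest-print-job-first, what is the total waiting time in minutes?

19

SPT (increasing processing time): Print Job 3 Print Job 1 Print Job 2 Print Job 4.
Print Job 3: waits 0, runs 0→2
Print Job 1: waits 2, runs 2→6
Print Job 2: waits 6, runs 6→11
Print Job 4: waits 11, runs 11→20
Sum = 0+2+6+11 = 19.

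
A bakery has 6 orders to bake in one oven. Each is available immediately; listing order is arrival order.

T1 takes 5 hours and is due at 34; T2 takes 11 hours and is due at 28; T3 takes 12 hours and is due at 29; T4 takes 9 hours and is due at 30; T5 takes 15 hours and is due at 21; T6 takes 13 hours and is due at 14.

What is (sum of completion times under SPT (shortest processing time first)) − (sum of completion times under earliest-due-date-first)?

-60

SPT (increasing processing time): T1 T4 T2 T3 T6 T5.
T1: 0→5
T4: 5→14
T2: 14→25
T3: 25→37
T6: 37→50
T5: 50→65
Sum = 5+14+25+37+50+65 = 196.
EDD (increasing due date): T6 T5 T2 T3 T4 T1.
T6: 0→13
T5: 13→28
T2: 28→39
T3: 39→51
T4: 51→60
T1: 60→65
Sum = 13+28+39+51+60+65 = 256.
Difference = 196 − 256 = -60.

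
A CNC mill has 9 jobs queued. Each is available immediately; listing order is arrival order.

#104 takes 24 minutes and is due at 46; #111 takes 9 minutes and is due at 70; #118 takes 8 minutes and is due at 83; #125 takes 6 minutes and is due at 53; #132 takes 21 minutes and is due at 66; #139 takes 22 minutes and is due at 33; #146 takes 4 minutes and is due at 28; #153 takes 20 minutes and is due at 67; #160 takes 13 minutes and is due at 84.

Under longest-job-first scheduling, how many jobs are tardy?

LPT (decreasing processing time): #104 #139 #132 #153 #160 #111 #118 #125 #146.
#104: 0→24, due 46, tardiness 0
#139: 24→46, due 33, tardiness 13
#132: 46→67, due 66, tardiness 1
#153: 67→87, due 67, tardiness 20
#160: 87→100, due 84, tardiness 16
#111: 100→109, due 70, tardiness 39
#118: 109→117, due 83, tardiness 34
#125: 117→123, due 53, tardiness 70
#146: 123→127, due 28, tardiness 99
Late jobs: 8.

8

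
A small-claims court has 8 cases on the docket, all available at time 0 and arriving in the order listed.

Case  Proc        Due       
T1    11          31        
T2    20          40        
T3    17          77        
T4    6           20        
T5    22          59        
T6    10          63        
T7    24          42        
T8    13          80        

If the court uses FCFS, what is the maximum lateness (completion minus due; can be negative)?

FIFO (arrival order): T1 T2 T3 T4 T5 T6 T7 T8.
T1: 0→11, due 31, lateness -20
T2: 11→31, due 40, lateness -9
T3: 31→48, due 77, lateness -29
T4: 48→54, due 20, lateness 34
T5: 54→76, due 59, lateness 17
T6: 76→86, due 63, lateness 23
T7: 86→110, due 42, lateness 68
T8: 110→123, due 80, lateness 43
Maximum = 68.

68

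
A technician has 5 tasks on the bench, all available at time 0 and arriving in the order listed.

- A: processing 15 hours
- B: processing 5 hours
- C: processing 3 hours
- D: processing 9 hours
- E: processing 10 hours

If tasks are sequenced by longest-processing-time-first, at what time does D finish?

34

LPT (decreasing processing time): A E D B C.
A: 0→15
E: 15→25
D: 25→34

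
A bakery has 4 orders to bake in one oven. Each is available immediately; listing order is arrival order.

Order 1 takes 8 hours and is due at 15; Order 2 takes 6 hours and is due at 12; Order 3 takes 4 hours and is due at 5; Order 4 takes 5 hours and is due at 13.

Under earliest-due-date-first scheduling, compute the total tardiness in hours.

EDD (increasing due date): Order 3 Order 2 Order 4 Order 1.
Order 3: 0→4, due 5, tardiness 0
Order 2: 4→10, due 12, tardiness 0
Order 4: 10→15, due 13, tardiness 2
Order 1: 15→23, due 15, tardiness 8
Sum = 0+0+2+8 = 10.

10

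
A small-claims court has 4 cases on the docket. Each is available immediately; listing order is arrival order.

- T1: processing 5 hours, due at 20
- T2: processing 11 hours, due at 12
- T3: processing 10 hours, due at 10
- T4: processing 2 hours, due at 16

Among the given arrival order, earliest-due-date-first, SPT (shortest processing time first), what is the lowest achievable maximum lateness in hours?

FIFO (arrival order): T1 T2 T3 T4.
T1: 0→5, due 20, lateness -15
T2: 5→16, due 12, lateness 4
T3: 16→26, due 10, lateness 16
T4: 26→28, due 16, lateness 12
Maximum = 16.
EDD (increasing due date): T3 T2 T4 T1.
T3: 0→10, due 10, lateness 0
T2: 10→21, due 12, lateness 9
T4: 21→23, due 16, lateness 7
T1: 23→28, due 20, lateness 8
Maximum = 9.
SPT (increasing processing time): T4 T1 T3 T2.
T4: 0→2, due 16, lateness -14
T1: 2→7, due 20, lateness -13
T3: 7→17, due 10, lateness 7
T2: 17→28, due 12, lateness 16
Maximum = 16.
FIFO 16, EDD 9, SPT 16 → minimum 9.

9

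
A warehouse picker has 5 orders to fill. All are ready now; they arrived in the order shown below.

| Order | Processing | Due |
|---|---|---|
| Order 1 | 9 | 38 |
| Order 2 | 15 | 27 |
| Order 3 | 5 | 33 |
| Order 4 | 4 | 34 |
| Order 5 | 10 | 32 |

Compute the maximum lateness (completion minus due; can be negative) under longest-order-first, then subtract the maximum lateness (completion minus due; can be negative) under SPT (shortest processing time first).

-7

LPT (decreasing processing time): Order 2 Order 5 Order 1 Order 3 Order 4.
Order 2: 0→15, due 27, lateness -12
Order 5: 15→25, due 32, lateness -7
Order 1: 25→34, due 38, lateness -4
Order 3: 34→39, due 33, lateness 6
Order 4: 39→43, due 34, lateness 9
Maximum = 9.
SPT (increasing processing time): Order 4 Order 3 Order 1 Order 5 Order 2.
Order 4: 0→4, due 34, lateness -30
Order 3: 4→9, due 33, lateness -24
Order 1: 9→18, due 38, lateness -20
Order 5: 18→28, due 32, lateness -4
Order 2: 28→43, due 27, lateness 16
Maximum = 16.
Difference = 9 − 16 = -7.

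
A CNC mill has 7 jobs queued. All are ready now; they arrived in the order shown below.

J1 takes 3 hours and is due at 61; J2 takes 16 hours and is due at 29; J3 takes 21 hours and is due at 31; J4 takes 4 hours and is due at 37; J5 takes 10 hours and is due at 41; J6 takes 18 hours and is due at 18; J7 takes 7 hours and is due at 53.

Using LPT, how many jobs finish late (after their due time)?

LPT (decreasing processing time): J3 J6 J2 J5 J7 J4 J1.
J3: 0→21, due 31, tardiness 0
J6: 21→39, due 18, tardiness 21
J2: 39→55, due 29, tardiness 26
J5: 55→65, due 41, tardiness 24
J7: 65→72, due 53, tardiness 19
J4: 72→76, due 37, tardiness 39
J1: 76→79, due 61, tardiness 18
Late jobs: 6.

6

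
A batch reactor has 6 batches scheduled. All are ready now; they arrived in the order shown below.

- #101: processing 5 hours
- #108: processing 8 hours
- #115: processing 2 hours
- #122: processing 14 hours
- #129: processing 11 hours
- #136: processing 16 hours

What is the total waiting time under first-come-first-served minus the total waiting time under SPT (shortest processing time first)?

12

FIFO (arrival order): #101 #108 #115 #122 #129 #136.
#101: waits 0, runs 0→5
#108: waits 5, runs 5→13
#115: waits 13, runs 13→15
#122: waits 15, runs 15→29
#129: waits 29, runs 29→40
#136: waits 40, runs 40→56
Sum = 0+5+13+15+29+40 = 102.
SPT (increasing processing time): #115 #101 #108 #129 #122 #136.
#115: waits 0, runs 0→2
#101: waits 2, runs 2→7
#108: waits 7, runs 7→15
#129: waits 15, runs 15→26
#122: waits 26, runs 26→40
#136: waits 40, runs 40→56
Sum = 0+2+7+15+26+40 = 90.
Difference = 102 − 90 = 12.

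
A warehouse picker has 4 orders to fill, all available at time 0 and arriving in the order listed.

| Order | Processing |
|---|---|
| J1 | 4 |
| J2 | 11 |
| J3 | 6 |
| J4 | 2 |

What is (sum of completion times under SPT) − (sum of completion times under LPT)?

SPT (increasing processing time): J4 J1 J3 J2.
J4: 0→2
J1: 2→6
J3: 6→12
J2: 12→23
Sum = 2+6+12+23 = 43.
LPT (decreasing processing time): J2 J3 J1 J4.
J2: 0→11
J3: 11→17
J1: 17→21
J4: 21→23
Sum = 11+17+21+23 = 72.
Difference = 43 − 72 = -29.

-29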